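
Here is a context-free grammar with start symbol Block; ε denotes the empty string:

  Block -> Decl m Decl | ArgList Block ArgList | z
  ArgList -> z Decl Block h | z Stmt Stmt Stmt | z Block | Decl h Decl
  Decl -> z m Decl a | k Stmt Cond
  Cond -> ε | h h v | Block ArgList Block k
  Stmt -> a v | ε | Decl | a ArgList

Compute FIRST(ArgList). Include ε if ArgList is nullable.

ArgList -> z Decl Block h contributes {z}.
ArgList -> z Stmt Stmt Stmt contributes {z}.
ArgList -> z Block contributes {z}.
From ArgList -> Decl h Decl: add FIRST(Decl) = { k, z }.
Union: FIRST(ArgList) = { k, z }.

{ k, z }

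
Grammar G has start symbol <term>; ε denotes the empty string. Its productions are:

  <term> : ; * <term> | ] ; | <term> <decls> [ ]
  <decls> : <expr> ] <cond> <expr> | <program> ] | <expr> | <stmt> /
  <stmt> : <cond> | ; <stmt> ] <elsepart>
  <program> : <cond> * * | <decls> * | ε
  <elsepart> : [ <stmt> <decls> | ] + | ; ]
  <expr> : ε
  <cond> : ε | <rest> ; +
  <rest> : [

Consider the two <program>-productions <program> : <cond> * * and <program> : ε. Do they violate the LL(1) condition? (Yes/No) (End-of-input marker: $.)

FIRST(<cond> * *) = { *, [ } and FIRST(ε) = { ε }.
The second is nullable but FOLLOW(<program>) = { ] } is disjoint from FIRST of the first.

No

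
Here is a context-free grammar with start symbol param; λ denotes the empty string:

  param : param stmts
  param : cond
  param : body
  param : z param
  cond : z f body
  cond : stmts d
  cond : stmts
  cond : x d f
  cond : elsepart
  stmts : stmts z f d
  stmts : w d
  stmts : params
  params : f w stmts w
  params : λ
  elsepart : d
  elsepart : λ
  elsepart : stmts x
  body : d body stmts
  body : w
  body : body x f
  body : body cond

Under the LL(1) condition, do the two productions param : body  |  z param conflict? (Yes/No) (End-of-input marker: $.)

No

FIRST(body) = { d, w } and FIRST(z param) = { z }.
The FIRST sets are disjoint and neither alternative is nullable — no conflict.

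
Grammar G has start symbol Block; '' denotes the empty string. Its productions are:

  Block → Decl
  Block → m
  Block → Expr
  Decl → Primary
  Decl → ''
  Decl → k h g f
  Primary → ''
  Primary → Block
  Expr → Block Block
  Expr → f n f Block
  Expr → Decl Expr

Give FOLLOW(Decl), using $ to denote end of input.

In Block → Decl: Decl is at the end, add FOLLOW(Block) = { $, f, k, m }.
In Expr → Decl Expr: add FIRST(Expr)\{''} = { f, k, m }.
  Since Expr is nullable, also add FOLLOW(Expr) = { $, f, k, m }.
Union: FOLLOW(Decl) = { $, f, k, m }.

{ $, f, k, m }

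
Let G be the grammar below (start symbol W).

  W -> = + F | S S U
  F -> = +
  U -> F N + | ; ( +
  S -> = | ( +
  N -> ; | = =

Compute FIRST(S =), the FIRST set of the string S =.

{ (, = }

Add FIRST(S) = { (, = }; S is not nullable, stop.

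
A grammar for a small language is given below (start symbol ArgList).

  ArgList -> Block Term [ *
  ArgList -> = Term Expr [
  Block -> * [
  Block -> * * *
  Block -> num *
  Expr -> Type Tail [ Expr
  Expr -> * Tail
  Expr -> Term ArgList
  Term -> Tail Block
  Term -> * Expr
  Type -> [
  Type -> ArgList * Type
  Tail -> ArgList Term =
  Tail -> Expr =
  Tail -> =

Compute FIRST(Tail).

{ *, =, [, num }

From Tail -> ArgList Term =: add FIRST(ArgList) = { *, =, num }.
From Tail -> Expr =: add FIRST(Expr) = { *, =, [, num }.
Tail -> = contributes {=}.
Union: FIRST(Tail) = { *, =, [, num }.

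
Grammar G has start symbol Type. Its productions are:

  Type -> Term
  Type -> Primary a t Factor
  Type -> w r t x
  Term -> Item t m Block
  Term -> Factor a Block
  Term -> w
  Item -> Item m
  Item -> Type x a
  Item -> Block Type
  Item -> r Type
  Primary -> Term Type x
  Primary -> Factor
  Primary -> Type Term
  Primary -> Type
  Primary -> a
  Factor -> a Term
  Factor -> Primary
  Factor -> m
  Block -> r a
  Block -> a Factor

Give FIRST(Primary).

From Primary -> Term Type x: add FIRST(Term) = { a, m, r, w }.
From Primary -> Factor: add FIRST(Factor) = { a, m, r, w }.
From Primary -> Type Term: add FIRST(Type) = { a, m, r, w }.
From Primary -> Type: add FIRST(Type) = { a, m, r, w }.
Primary -> a contributes {a}.
Union: FIRST(Primary) = { a, m, r, w }.

{ a, m, r, w }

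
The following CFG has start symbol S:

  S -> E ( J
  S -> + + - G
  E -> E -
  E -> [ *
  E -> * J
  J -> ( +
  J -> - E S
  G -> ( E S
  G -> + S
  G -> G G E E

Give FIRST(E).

{ *, [ }

From E -> E -: add FIRST(E) = { *, [ }.
E -> [ * contributes {[}.
E -> * J contributes {*}.
Union: FIRST(E) = { *, [ }.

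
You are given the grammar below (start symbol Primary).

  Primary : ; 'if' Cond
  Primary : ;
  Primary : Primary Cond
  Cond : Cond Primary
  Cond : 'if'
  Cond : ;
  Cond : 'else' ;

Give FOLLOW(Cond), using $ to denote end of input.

In Primary : ; 'if' Cond: Cond is at the end, add FOLLOW(Primary) = { $, 'else', 'if', ; }.
In Primary : Primary Cond: Cond is at the end, add FOLLOW(Primary) = { $, 'else', 'if', ; }.
In Cond : Cond Primary: add FIRST(Primary) = { ; }.
Union: FOLLOW(Cond) = { $, 'else', 'if', ; }.

{ $, 'else', 'if', ; }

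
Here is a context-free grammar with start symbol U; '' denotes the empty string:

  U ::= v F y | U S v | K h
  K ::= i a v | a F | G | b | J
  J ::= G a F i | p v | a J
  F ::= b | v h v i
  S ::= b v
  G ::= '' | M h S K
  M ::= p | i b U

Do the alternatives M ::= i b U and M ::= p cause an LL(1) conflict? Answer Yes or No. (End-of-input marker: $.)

FIRST(i b U) = { i } and FIRST(p) = { p }.
The FIRST sets are disjoint and neither alternative is nullable — no conflict.

No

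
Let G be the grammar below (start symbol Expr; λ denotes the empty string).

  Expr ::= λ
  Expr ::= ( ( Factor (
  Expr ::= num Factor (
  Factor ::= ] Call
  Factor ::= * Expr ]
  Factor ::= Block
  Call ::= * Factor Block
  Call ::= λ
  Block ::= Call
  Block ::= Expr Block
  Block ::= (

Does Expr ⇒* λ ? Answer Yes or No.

Expr has an λ-production, so Expr ⇒ λ.

Yes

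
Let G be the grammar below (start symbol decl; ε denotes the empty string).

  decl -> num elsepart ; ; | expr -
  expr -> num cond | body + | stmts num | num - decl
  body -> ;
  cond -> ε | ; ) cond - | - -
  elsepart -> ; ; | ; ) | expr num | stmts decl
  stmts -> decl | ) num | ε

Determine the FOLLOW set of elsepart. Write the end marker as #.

In decl -> num elsepart ; ;: add FIRST(; ;) = { ; }.
Union: FOLLOW(elsepart) = { ; }.

{ ; }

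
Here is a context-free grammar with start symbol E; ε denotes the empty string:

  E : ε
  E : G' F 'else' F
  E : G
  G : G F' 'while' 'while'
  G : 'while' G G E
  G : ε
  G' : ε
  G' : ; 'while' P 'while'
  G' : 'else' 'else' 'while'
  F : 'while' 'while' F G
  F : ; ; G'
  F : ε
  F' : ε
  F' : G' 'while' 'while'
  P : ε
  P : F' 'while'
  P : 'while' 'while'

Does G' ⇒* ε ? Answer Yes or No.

Yes

G' has an ε-production, so G' ⇒ ε.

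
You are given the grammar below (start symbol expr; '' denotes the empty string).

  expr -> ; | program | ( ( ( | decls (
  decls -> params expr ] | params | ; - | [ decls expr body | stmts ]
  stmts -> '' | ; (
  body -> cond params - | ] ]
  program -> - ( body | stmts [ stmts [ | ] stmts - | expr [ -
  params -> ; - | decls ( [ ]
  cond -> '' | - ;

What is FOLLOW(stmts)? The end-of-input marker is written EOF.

{ -, [, ] }

In decls -> stmts ]: add FIRST(]) = { ] }.
In program -> stmts [ stmts [: add FIRST([ stmts [) = { [ }.
In program -> stmts [ stmts [: add FIRST([) = { [ }.
In program -> ] stmts -: add FIRST(-) = { - }.
Union: FOLLOW(stmts) = { -, [, ] }.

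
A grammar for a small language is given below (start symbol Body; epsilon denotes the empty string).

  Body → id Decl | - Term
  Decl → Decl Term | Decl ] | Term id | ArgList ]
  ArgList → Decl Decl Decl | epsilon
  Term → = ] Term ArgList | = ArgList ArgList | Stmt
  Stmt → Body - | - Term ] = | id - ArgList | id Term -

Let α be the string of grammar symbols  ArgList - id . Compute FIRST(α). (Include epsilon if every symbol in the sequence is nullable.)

{ -, =, ], id }

Add FIRST(ArgList)\{epsilon} = { -, =, ], id }; ArgList is nullable, continue.
- is a terminal; add {-} and stop.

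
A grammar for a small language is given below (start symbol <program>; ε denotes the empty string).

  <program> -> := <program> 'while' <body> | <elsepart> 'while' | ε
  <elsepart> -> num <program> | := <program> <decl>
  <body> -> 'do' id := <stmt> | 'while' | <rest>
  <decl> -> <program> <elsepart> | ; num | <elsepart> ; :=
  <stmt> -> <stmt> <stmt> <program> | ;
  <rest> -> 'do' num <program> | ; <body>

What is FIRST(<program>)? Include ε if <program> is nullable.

<program> -> := <program> 'while' <body> contributes {:=}.
From <program> -> <elsepart> 'while': add FIRST(<elsepart>) = { :=, num }.
<program> -> ε contributes ε.
Union: FIRST(<program>) = { :=, num, ε }.

{ :=, num, ε }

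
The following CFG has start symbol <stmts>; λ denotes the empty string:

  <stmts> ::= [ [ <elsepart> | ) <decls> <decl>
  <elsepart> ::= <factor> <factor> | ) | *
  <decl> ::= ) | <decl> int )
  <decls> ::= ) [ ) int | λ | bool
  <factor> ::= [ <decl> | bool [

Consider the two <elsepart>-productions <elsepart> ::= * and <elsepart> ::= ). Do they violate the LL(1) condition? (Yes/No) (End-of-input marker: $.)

FIRST(*) = { * } and FIRST()) = { ) }.
The FIRST sets are disjoint and neither alternative is nullable — no conflict.

No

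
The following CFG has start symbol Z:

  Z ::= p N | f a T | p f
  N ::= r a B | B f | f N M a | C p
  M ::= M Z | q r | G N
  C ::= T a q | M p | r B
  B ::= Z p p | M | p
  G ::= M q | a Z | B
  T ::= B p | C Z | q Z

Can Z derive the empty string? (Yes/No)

No nonterminal in this grammar is nullable.
No production of Z has an RHS whose symbols are all nullable, so Z is not nullable.

No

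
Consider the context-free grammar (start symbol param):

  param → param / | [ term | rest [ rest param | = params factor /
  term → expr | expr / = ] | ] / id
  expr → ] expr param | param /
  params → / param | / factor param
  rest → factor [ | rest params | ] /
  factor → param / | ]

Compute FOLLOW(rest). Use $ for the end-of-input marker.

{ /, =, [, ] }

In param → rest [ rest param: add FIRST([ rest param) = { [ }.
In param → rest [ rest param: add FIRST(param) = { =, [, ] }.
In rest → rest params: add FIRST(params) = { / }.
Union: FOLLOW(rest) = { /, =, [, ] }.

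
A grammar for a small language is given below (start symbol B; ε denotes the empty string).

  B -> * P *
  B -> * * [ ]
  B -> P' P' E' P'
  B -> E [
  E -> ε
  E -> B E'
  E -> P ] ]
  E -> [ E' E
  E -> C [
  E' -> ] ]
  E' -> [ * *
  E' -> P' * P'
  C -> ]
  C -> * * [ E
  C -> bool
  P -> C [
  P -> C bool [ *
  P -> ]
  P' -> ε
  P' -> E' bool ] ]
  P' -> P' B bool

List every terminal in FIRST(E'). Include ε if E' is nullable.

E' -> ] ] contributes {]}.
E' -> [ * * contributes {[}.
From E' -> P' * P': P' nullable, take FIRST(P') ∪ {*} = { *, [, ], bool }.
Union: FIRST(E') = { *, [, ], bool }.

{ *, [, ], bool }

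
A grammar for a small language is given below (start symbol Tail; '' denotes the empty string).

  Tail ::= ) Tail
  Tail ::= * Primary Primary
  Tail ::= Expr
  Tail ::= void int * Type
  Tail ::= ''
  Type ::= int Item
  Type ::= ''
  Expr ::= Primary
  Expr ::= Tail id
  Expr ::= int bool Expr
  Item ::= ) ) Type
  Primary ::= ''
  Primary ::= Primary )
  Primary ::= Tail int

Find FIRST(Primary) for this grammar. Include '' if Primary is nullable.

Primary ::= '' contributes ''.
From Primary ::= Primary ): Primary nullable, take FIRST(Primary) ∪ {)} = { ), *, id, int, void }.
From Primary ::= Tail int: Tail nullable, take FIRST(Tail) ∪ {int} = { ), *, id, int, void }.
Union: FIRST(Primary) = { ), *, id, int, void, '' }.

{ ), *, id, int, void, '' }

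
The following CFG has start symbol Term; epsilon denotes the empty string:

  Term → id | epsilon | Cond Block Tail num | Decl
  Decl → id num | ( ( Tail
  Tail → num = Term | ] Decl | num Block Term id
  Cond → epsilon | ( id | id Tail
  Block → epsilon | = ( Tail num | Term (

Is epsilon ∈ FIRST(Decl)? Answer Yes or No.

No

Nullable nonterminals: Block, Cond, Term.
No production of Decl has an RHS whose symbols are all nullable, so Decl is not nullable.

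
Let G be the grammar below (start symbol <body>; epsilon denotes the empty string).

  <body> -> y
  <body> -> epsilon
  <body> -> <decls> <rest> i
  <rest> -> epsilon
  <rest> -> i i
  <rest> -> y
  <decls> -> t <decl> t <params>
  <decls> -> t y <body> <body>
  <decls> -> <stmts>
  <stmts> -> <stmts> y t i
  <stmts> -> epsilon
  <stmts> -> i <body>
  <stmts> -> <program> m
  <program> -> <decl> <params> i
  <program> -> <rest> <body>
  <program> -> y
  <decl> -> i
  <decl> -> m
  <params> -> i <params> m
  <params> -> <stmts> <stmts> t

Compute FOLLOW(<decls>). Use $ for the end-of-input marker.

In <body> -> <decls> <rest> i: add FIRST(<rest> i) = { i, y }.
Union: FOLLOW(<decls>) = { i, y }.

{ i, y }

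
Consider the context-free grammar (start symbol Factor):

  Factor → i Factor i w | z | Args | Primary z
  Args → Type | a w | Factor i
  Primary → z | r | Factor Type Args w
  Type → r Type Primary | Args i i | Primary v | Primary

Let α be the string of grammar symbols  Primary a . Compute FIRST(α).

{ a, i, r, z }

Add FIRST(Primary) = { a, i, r, z }; Primary is not nullable, stop.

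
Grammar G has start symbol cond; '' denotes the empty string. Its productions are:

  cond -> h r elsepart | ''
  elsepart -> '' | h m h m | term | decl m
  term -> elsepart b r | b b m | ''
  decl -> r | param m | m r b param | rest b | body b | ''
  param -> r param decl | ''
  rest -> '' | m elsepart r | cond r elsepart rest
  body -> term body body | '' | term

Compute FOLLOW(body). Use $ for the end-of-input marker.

In decl -> body b: add FIRST(b) = { b }.
In body -> term body body: add FIRST(body)\{''} = { b, h, m, r }.
  Since body is nullable, also add FOLLOW(body) = { b, h, m, r }.
In body -> term body body: body is at the end, add FOLLOW(body) = { b, h, m, r }.
Union: FOLLOW(body) = { b, h, m, r }.

{ b, h, m, r }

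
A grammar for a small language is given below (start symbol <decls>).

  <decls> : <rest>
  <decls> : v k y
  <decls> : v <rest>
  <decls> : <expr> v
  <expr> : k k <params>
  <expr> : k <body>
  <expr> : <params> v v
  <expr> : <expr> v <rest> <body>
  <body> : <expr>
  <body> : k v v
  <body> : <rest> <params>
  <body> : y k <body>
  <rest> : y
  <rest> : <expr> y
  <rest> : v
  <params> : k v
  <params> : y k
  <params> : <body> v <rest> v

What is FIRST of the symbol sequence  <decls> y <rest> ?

{ k, v, y }

Add FIRST(<decls>) = { k, v, y }; <decls> is not nullable, stop.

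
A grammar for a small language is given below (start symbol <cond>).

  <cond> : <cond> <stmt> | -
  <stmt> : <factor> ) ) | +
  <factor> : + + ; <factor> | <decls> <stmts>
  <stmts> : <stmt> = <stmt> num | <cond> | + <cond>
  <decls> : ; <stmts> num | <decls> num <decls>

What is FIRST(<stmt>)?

From <stmt> : <factor> ) ): add FIRST(<factor>) = { +, ; }.
<stmt> : + contributes {+}.
Union: FIRST(<stmt>) = { +, ; }.

{ +, ; }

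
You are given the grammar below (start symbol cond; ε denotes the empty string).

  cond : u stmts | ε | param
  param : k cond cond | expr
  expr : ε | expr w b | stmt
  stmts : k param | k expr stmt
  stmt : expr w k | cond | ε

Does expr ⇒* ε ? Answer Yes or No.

expr has an ε-production, so expr ⇒ ε.

Yes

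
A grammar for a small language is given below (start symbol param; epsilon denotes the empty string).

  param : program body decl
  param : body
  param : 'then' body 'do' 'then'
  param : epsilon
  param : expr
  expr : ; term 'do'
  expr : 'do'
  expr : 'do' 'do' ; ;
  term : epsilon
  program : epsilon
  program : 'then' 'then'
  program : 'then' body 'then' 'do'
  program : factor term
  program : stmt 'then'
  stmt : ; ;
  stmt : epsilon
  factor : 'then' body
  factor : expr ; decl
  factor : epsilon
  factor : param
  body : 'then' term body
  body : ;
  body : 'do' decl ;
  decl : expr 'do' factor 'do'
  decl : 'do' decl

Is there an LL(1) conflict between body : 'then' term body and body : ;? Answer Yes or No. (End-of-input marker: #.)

FIRST('then' term body) = { 'then' } and FIRST(;) = { ; }.
The FIRST sets are disjoint and neither alternative is nullable — no conflict.

No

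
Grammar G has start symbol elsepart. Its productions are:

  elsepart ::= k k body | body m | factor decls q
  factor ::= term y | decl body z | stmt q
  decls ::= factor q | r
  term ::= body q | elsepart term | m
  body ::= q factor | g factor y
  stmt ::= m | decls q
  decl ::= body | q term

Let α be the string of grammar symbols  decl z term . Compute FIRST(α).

{ g, q }

Add FIRST(decl) = { g, q }; decl is not nullable, stop.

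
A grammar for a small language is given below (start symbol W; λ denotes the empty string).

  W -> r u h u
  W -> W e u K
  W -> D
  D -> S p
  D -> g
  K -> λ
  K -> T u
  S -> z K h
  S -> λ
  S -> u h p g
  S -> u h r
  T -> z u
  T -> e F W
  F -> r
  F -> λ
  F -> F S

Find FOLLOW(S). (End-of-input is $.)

{ g, p, r, u, z }

In D -> S p: add FIRST(p) = { p }.
In F -> F S: S is at the end, add FOLLOW(F) = { g, p, r, u, z }.
Union: FOLLOW(S) = { g, p, r, u, z }.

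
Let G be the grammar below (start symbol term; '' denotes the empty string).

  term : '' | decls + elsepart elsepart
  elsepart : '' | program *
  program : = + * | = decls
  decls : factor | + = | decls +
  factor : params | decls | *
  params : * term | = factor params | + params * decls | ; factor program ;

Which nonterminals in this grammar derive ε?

Directly nullable (have an ''-production): term, elsepart.
No other nonterminal has a production whose RHS symbols are all nullable.

{ elsepart, term }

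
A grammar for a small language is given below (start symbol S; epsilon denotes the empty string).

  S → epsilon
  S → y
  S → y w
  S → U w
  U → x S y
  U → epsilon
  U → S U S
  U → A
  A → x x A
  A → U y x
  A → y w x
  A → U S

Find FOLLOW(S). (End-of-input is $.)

{ $, w, x, y }

S is the start symbol, so $ ∈ FOLLOW(S).
In U → x S y: add FIRST(y) = { y }.
In U → S U S: add FIRST(U S)\{epsilon} = { w, x, y }.
  Since U S is nullable, also add FOLLOW(U) = { w, x, y }.
In U → S U S: S is at the end, add FOLLOW(U) = { w, x, y }.
In A → U S: S is at the end, add FOLLOW(A) = { w, x, y }.
Union: FOLLOW(S) = { $, w, x, y }.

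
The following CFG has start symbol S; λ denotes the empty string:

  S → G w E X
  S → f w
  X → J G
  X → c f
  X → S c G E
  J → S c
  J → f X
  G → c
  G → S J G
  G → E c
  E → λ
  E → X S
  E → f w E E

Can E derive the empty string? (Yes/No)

E has an λ-production, so E ⇒ λ.

Yes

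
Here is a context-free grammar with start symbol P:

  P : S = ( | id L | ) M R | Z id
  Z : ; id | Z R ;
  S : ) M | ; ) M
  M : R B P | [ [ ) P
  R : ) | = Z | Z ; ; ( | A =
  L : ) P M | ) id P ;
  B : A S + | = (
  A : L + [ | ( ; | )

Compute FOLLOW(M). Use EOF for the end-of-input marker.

In P : ) M R: add FIRST(R) = { (, ), ;, = }.
In S : ) M: M is at the end, add FOLLOW(S) = { +, = }.
In S : ; ) M: M is at the end, add FOLLOW(S) = { +, = }.
In L : ) P M: M is at the end, add FOLLOW(L) = { EOF, (, ), +, ;, =, [ }.
Union: FOLLOW(M) = { EOF, (, ), +, ;, =, [ }.

{ EOF, (, ), +, ;, =, [ }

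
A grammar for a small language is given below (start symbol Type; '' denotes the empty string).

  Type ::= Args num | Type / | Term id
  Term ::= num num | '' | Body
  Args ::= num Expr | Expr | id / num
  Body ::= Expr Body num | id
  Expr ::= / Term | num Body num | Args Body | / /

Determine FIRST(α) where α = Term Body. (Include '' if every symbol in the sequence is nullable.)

Add FIRST(Term)\{''} = { /, id, num }; Term is nullable, continue.
Add FIRST(Body) = { /, id, num }; Body is not nullable, stop.

{ /, id, num }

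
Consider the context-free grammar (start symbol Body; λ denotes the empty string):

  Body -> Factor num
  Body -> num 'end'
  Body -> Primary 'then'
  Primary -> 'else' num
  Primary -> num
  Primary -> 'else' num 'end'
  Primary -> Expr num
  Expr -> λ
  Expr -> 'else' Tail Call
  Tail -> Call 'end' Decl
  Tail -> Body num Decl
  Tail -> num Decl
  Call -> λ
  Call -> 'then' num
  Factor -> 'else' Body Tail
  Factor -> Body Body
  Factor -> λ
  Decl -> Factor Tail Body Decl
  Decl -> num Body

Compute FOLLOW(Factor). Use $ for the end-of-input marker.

In Body -> Factor num: add FIRST(num) = { num }.
In Decl -> Factor Tail Body Decl: add FIRST(Tail Body Decl) = { 'else', 'end', 'then', num }.
Union: FOLLOW(Factor) = { 'else', 'end', 'then', num }.

{ 'else', 'end', 'then', num }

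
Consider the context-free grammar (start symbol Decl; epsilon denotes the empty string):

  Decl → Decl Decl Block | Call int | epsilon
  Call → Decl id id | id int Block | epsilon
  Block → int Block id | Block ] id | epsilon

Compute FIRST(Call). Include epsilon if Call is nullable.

From Call → Decl id id: Decl nullable, take FIRST(Decl) ∪ {id} = { ], id, int }.
Call → id int Block contributes {id}.
Call → epsilon contributes epsilon.
Union: FIRST(Call) = { ], id, int, epsilon }.

{ ], id, int, epsilon }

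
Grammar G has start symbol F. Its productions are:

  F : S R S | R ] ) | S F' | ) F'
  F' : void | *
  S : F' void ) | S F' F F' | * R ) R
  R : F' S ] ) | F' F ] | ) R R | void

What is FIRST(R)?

{ ), *, void }

From R : F' S ] ): add FIRST(F') = { *, void }.
From R : F' F ]: add FIRST(F') = { *, void }.
R : ) R R contributes {)}.
R : void contributes {void}.
Union: FIRST(R) = { ), *, void }.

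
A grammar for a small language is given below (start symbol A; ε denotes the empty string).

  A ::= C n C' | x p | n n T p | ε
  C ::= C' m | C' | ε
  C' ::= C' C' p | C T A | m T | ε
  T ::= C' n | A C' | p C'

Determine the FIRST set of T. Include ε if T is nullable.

{ m, n, p, x, ε }

From T ::= C' n: C' nullable, take FIRST(C') ∪ {n} = { m, n, p, x }.
From T ::= A C': A, C' nullable, take FIRST(A) ∪ FIRST(C') = { m, n, p, x }; also ε since the whole RHS is nullable.
T ::= p C' contributes {p}.
Union: FIRST(T) = { m, n, p, x, ε }.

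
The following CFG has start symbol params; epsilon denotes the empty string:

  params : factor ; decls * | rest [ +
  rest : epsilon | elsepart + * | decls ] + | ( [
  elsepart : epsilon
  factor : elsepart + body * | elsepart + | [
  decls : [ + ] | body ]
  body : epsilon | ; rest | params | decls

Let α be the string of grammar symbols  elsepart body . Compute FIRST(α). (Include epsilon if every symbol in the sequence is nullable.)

{ (, +, ;, [, ], epsilon }

Add FIRST(elsepart)\{epsilon} = {  }; elsepart is nullable, continue.
Add FIRST(body)\{epsilon} = { (, +, ;, [, ] }; body is nullable, continue.
Every symbol is nullable, so include epsilon.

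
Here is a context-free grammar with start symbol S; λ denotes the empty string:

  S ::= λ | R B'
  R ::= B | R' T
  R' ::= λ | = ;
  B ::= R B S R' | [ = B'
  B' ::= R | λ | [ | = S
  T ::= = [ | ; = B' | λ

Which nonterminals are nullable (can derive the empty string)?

Directly nullable (have an λ-production): S, R', B', T.
R ::= R' T with every symbol nullable, so R is nullable.
No other nonterminal has a production whose RHS symbols are all nullable.

{ B', R, R', S, T }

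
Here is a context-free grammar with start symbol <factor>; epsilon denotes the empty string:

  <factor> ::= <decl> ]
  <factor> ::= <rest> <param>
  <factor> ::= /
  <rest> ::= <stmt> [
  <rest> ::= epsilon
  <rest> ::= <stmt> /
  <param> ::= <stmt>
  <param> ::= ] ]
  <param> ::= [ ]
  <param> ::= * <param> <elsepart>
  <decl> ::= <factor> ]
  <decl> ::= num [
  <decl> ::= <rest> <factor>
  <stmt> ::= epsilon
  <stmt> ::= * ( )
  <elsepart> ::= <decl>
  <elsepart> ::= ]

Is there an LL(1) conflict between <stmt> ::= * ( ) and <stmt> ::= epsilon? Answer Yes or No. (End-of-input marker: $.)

FIRST(* ( )) = { * } and FIRST(epsilon) = { epsilon }.
The second alternative is nullable and FOLLOW(<stmt>) = { $, *, /, [, ], num } shares * with FIRST of the first — conflict.

Yes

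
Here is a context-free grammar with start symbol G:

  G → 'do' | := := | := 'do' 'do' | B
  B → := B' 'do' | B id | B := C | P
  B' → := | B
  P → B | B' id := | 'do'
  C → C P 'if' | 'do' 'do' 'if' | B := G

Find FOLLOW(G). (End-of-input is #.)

{ #, 'do', 'if', :=, id }

G is the start symbol, so # ∈ FOLLOW(G).
In C → B := G: G is at the end, add FOLLOW(C) = { #, 'do', 'if', :=, id }.
Union: FOLLOW(G) = { #, 'do', 'if', :=, id }.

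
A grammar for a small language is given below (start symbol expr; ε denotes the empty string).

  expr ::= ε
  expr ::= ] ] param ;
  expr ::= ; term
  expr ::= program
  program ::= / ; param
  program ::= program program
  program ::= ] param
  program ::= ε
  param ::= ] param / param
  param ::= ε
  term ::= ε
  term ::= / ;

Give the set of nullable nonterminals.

{ expr, param, program, term }

Directly nullable (have an ε-production): expr, program, param, term.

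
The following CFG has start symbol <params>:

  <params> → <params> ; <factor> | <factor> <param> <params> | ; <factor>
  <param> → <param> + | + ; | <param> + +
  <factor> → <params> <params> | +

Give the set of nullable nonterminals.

No nonterminal has an empty production or an RHS whose symbols are all nullable.

{ } (none)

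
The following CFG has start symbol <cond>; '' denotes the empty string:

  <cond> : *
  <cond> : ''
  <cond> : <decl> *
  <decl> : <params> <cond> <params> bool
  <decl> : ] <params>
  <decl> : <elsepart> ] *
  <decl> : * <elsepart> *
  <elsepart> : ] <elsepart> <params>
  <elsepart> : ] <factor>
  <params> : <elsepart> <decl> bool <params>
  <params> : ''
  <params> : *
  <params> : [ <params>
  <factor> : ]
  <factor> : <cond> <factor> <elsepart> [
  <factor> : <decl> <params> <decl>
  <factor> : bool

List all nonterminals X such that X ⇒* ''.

{ <cond>, <params> }

Directly nullable (have an ''-production): <cond>, <params>.
No other nonterminal has a production whose RHS symbols are all nullable.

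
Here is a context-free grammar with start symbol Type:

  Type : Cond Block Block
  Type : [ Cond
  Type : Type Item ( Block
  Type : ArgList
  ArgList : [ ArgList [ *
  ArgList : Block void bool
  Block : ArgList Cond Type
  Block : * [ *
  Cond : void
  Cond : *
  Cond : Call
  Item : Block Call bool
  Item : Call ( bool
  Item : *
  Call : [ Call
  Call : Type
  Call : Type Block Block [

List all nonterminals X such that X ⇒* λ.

No nonterminal has an empty production or an RHS whose symbols are all nullable.

{ } (none)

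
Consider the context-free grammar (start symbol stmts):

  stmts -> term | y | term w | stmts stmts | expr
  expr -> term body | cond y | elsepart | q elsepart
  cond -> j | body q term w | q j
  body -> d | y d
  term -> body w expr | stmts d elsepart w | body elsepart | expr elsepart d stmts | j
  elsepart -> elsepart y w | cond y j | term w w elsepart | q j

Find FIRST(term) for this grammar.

{ d, j, q, y }

From term -> body w expr: add FIRST(body) = { d, y }.
From term -> stmts d elsepart w: add FIRST(stmts) = { d, j, q, y }.
From term -> body elsepart: add FIRST(body) = { d, y }.
From term -> expr elsepart d stmts: add FIRST(expr) = { d, j, q, y }.
term -> j contributes {j}.
Union: FIRST(term) = { d, j, q, y }.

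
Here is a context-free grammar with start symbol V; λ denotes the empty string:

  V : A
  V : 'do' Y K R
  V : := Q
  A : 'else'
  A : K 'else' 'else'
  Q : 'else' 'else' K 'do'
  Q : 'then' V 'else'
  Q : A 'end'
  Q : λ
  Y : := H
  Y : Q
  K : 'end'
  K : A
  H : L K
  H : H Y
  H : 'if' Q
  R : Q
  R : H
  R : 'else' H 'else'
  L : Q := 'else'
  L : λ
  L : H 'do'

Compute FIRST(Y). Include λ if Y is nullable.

{ 'else', 'end', 'then', :=, λ }

Y : := H contributes {:=}.
From Y : Q: add FIRST(Q) = { 'else', 'end', 'then', λ } (including λ since Q is nullable).
Union: FIRST(Y) = { 'else', 'end', 'then', :=, λ }.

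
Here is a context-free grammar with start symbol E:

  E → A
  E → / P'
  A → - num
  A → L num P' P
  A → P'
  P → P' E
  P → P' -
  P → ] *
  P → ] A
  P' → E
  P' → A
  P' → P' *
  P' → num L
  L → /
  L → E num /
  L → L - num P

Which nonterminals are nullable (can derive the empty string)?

No nonterminal has an empty production or an RHS whose symbols are all nullable.

{ } (none)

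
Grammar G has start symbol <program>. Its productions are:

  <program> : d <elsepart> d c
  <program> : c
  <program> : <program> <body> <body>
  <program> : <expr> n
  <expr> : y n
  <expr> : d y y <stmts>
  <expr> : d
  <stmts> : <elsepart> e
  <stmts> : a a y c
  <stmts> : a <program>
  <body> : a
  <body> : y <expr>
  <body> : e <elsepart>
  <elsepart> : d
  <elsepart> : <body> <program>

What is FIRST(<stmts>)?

{ a, d, e, y }

From <stmts> : <elsepart> e: add FIRST(<elsepart>) = { a, d, e, y }.
<stmts> : a a y c contributes {a}.
<stmts> : a <program> contributes {a}.
Union: FIRST(<stmts>) = { a, d, e, y }.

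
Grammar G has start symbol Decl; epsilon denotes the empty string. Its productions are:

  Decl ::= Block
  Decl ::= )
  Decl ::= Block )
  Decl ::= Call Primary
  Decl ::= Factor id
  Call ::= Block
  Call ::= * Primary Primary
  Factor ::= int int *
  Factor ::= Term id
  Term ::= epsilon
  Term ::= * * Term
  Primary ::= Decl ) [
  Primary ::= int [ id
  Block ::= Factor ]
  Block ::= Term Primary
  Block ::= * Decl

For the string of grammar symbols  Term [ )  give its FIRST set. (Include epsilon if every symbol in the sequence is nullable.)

{ *, [ }

Add FIRST(Term)\{epsilon} = { * }; Term is nullable, continue.
[ is a terminal; add {[} and stop.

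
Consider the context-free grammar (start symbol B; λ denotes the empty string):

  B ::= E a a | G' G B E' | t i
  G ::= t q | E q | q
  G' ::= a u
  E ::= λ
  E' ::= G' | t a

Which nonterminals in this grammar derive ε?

Directly nullable (have an λ-production): E.
No other nonterminal has a production whose RHS symbols are all nullable.

{ E }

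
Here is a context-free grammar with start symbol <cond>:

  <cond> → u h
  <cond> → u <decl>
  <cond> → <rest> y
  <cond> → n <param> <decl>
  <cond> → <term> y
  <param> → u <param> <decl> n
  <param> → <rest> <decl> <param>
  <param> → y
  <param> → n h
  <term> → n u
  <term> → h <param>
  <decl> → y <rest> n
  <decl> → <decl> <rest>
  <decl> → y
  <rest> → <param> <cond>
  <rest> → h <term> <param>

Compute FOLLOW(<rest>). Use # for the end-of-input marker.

In <cond> → <rest> y: add FIRST(y) = { y }.
In <param> → <rest> <decl> <param>: add FIRST(<decl> <param>) = { y }.
In <decl> → y <rest> n: add FIRST(n) = { n }.
In <decl> → <decl> <rest>: <rest> is at the end, add FOLLOW(<decl>) = { #, h, n, u, y }.
Union: FOLLOW(<rest>) = { #, h, n, u, y }.

{ #, h, n, u, y }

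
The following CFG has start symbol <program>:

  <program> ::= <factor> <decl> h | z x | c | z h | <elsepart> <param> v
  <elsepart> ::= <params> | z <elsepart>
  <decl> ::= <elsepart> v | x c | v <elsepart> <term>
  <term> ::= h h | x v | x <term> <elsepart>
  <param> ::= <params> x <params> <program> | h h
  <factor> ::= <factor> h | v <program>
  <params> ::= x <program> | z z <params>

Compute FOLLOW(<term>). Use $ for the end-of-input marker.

In <decl> ::= v <elsepart> <term>: <term> is at the end, add FOLLOW(<decl>) = { h }.
In <term> ::= x <term> <elsepart>: add FIRST(<elsepart>) = { x, z }.
Union: FOLLOW(<term>) = { h, x, z }.

{ h, x, z }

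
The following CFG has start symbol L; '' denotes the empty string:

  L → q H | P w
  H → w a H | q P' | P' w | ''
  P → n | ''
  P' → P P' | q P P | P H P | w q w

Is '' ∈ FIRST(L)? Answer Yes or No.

No

Nullable nonterminals: H, P, P'.
No production of L has an RHS whose symbols are all nullable, so L is not nullable.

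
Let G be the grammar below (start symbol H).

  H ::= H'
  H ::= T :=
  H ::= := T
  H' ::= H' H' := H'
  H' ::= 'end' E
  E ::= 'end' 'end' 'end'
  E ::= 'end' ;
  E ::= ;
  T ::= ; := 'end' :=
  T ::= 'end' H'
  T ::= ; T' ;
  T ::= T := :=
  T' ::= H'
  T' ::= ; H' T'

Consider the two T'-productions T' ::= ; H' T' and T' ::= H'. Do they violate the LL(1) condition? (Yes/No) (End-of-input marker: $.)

No

FIRST(; H' T') = { ; } and FIRST(H') = { 'end' }.
The FIRST sets are disjoint and neither alternative is nullable — no conflict.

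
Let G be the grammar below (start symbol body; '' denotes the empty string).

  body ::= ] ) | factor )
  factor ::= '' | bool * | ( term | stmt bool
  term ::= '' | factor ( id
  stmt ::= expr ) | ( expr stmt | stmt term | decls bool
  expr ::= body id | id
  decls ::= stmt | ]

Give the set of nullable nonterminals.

{ factor, term }

Directly nullable (have an ''-production): factor, term.
No other nonterminal has a production whose RHS symbols are all nullable.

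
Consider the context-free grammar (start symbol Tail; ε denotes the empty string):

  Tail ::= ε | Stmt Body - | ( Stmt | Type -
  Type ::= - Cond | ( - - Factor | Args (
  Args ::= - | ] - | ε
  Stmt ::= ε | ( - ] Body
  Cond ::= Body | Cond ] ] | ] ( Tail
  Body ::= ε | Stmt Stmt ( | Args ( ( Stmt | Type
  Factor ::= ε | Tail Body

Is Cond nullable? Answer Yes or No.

Cond ::= Body and each of Body is nullable, so Cond ⇒* ε.

Yes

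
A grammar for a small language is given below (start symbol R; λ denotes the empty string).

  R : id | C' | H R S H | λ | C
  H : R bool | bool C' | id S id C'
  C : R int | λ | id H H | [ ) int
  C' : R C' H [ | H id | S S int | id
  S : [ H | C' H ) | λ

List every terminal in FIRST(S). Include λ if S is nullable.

{ [, bool, id, int, λ }

S : [ H contributes {[}.
From S : C' H ): add FIRST(C') = { [, bool, id, int }.
S : λ contributes λ.
Union: FIRST(S) = { [, bool, id, int, λ }.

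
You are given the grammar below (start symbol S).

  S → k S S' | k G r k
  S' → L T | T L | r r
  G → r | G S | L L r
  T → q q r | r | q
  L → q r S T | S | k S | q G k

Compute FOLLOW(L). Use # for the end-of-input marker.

{ #, k, q, r }

In S' → L T: add FIRST(T) = { q, r }.
In S' → T L: L is at the end, add FOLLOW(S') = { #, k, q, r }.
In G → L L r: add FIRST(L r) = { k, q }.
In G → L L r: add FIRST(r) = { r }.
Union: FOLLOW(L) = { #, k, q, r }.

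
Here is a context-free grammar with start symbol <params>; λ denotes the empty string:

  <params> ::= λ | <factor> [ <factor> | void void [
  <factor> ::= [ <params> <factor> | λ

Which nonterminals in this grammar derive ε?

{ <factor>, <params> }

Directly nullable (have an λ-production): <params>, <factor>.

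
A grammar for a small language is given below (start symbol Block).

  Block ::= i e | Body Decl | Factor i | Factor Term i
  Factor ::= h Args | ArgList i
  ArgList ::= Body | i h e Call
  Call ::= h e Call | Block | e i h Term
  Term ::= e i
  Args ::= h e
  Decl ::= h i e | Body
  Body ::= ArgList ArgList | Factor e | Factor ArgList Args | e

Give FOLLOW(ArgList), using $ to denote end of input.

{ $, e, h, i }

In Factor ::= ArgList i: add FIRST(i) = { i }.
In Body ::= ArgList ArgList: add FIRST(ArgList) = { e, h, i }.
In Body ::= ArgList ArgList: ArgList is at the end, add FOLLOW(Body) = { $, e, h, i }.
In Body ::= Factor ArgList Args: add FIRST(Args) = { h }.
Union: FOLLOW(ArgList) = { $, e, h, i }.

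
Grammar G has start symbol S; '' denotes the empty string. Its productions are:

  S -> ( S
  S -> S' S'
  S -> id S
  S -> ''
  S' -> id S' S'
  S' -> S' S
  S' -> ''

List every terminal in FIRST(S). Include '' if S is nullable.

{ (, id, '' }

S -> ( S contributes {(}.
From S -> S' S': S', S' nullable, take FIRST(S') ∪ FIRST(S') = { (, id }; also '' since the whole RHS is nullable.
S -> id S contributes {id}.
S -> '' contributes ''.
Union: FIRST(S) = { (, id, '' }.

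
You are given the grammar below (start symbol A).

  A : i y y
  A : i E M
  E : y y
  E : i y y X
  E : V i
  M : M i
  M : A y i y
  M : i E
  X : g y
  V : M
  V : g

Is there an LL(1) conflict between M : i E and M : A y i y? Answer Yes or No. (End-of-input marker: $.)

FIRST(i E) = { i } and FIRST(A y i y) = { i }.
Both contain i, so the two alternatives are not disjoint — LL(1) conflict.

Yes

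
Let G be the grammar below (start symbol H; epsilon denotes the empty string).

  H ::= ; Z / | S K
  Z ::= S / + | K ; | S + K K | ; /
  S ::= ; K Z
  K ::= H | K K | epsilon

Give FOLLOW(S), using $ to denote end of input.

{ $, +, /, ; }

In H ::= S K: add FIRST(K)\{epsilon} = { ; }.
  Since K is nullable, also add FOLLOW(H) = { $, +, /, ; }.
In Z ::= S / +: add FIRST(/ +) = { / }.
In Z ::= S + K K: add FIRST(+ K K) = { + }.
Union: FOLLOW(S) = { $, +, /, ; }.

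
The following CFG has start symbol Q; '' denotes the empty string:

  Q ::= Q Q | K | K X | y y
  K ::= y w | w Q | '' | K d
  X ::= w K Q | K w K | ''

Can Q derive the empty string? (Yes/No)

Yes

Q ::= Q Q and each of Q, Q is nullable, so Q ⇒* ''.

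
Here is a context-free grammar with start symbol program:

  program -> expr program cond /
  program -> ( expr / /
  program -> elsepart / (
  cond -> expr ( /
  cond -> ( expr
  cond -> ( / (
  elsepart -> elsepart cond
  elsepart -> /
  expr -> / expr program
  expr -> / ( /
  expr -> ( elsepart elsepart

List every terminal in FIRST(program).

{ (, / }

From program -> expr program cond /: add FIRST(expr) = { (, / }.
program -> ( expr / / contributes {(}.
From program -> elsepart / (: add FIRST(elsepart) = { / }.
Union: FIRST(program) = { (, / }.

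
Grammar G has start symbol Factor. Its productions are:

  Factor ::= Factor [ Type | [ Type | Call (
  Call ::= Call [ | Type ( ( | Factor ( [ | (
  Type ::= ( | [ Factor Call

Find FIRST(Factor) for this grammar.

From Factor ::= Factor [ Type: add FIRST(Factor) = { (, [ }.
Factor ::= [ Type contributes {[}.
From Factor ::= Call (: add FIRST(Call) = { (, [ }.
Union: FIRST(Factor) = { (, [ }.

{ (, [ }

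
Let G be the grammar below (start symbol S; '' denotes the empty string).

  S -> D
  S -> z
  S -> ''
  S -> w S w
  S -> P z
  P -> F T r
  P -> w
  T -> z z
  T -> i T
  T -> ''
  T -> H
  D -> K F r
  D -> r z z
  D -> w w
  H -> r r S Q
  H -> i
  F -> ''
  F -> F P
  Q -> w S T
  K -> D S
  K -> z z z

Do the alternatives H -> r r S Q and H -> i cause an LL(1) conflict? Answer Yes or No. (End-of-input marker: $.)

FIRST(r r S Q) = { r } and FIRST(i) = { i }.
The FIRST sets are disjoint and neither alternative is nullable — no conflict.

No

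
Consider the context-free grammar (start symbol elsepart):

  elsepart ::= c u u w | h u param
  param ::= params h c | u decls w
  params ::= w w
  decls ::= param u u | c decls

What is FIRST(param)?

{ u, w }

From param ::= params h c: add FIRST(params) = { w }.
param ::= u decls w contributes {u}.
Union: FIRST(param) = { u, w }.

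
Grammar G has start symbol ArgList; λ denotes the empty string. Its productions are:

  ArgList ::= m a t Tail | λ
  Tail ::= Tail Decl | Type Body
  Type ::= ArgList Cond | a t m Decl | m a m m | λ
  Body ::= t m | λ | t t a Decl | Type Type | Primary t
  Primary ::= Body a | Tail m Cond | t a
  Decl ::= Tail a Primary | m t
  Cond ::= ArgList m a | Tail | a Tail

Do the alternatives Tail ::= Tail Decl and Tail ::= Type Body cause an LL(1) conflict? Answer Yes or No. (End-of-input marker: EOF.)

Yes

FIRST(Tail Decl) = { a, m, t } and FIRST(Type Body) = { a, m, t, λ }.
Both contain a, so the two alternatives are not disjoint — LL(1) conflict.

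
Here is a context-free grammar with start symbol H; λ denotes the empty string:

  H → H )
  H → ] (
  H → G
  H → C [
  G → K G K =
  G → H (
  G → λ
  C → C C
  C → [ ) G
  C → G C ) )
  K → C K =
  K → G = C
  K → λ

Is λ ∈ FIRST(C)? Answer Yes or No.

Nullable nonterminals: G, H, K.
No production of C has an RHS whose symbols are all nullable, so C is not nullable.

No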